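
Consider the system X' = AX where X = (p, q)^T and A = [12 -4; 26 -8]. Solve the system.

p(t) = -C_1e^(2t)sin(2t) + C_1e^(2t)cos(2t) + C_2e^(2t)sin(2t) + C_2e^(2t)cos(2t), q(t) = -2C_1e^(2t)sin(2t) + 3C_1e^(2t)cos(2t) + 3C_2e^(2t)sin(2t) + 2C_2e^(2t)cos(2t)

Coefficient matrix A = [[12, -4], [26, -8]].
Characteristic polynomial det(A - λI) = λ^2 - 4λ + 8 = 0.
Eigenvalues λ = 2 ± 2i (complex conjugate pair).
For λ=2+2i: an eigenvector is (1,3) - i(-1,-2) = (1 + i, 3 + 2i).
A real fundamental pair from Re and Im of e^((2+2i)t)v: X_1 = e^(2t)(cos(2t)·(1,3) + sin(2t)·(-1,-2)), X_2 = e^(2t)(sin(2t)·(1,3) - cos(2t)·(-1,-2)).
General solution: C_1X_1 + C_2X_2.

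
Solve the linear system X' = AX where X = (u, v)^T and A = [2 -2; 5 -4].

u(t) = c_1e^(-t)sin(t) + c_1e^(-t)cos(t) + c_2e^(-t)sin(t) - c_2e^(-t)cos(t), v(t) = 2c_1e^(-t)sin(t) + c_1e^(-t)cos(t) + c_2e^(-t)sin(t) - 2c_2e^(-t)cos(t)

Coefficient matrix A = [[2, -2], [5, -4]].
Characteristic polynomial det(A - λI) = λ^2 + 2λ + 2 = 0.
Eigenvalues λ = -1 ± i (complex conjugate pair).
For λ=-1+i: an eigenvector is (1,1) - i(1,2) = (1 - i, 1 - 2i).
A real fundamental pair from Re and Im of e^((-1+i)t)v: X_1 = e^(-t)(cos(t)·(1,1) + sin(t)·(1,2)), X_2 = e^(-t)(sin(t)·(1,1) - cos(t)·(1,2)).
General solution: c_1X_1 + c_2X_2.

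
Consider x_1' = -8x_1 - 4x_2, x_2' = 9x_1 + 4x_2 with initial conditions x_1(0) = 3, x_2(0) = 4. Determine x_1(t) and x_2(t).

Coefficient matrix A = [[-8, -4], [9, 4]].
Characteristic polynomial det(A - λI) = λ^2 + 4λ + 4 = 0.
Single eigenvalue λ = -2 with algebraic multiplicity 2.
Eigenvector v = (2,-3); generalized eigenvector w with (A-λI)w=v is (1,-2).
General solution: e^(-2t)[K_1·v + K_2·(t·v + w)].
Applying x_1(0)=3, x_2(0)=4 gives K_1=10, K_2=-17.

x_1(t) = -34te^(-2t) + 3e^(-2t), x_2(t) = 51te^(-2t) + 4e^(-2t)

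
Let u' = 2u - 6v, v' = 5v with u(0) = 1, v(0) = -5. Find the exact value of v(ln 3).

A = [[2,-6],[0,5]]; eigenvalues λ = 5, 2.
Eigenvectors: (-2,1) for λ=5, (-1,0) for λ=2.
From the initial condition, c_1 = -5, c_2 = 9.
v(ln 3) = (-5)(3^5)(1) + (9)(3^2)(0) = -1215.

-1215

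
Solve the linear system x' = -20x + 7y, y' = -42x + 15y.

x(t) = K_1e^(-6t) + K_2e^(t), y(t) = 2K_1e^(-6t) + 3K_2e^(t)

Coefficient matrix A = [[-20, 7], [-42, 15]].
Characteristic polynomial det(A - λI) = λ^2 + 5λ - 6 = 0.
Eigenvalues λ = -6, 1.
For λ=-6: (A-λI) row 1 is [-14, 7], so an eigenvector is (1, 2).
For λ=1: (A-λI) row 1 is [-21, 7], so an eigenvector is (1, 3).
General solution: K_1e^(-6t)(1,2) + K_2e^(t)(1,3).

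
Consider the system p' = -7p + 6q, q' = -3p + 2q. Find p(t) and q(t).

p(t) = K_1e^(-t) + 2K_2e^(-4t), q(t) = K_1e^(-t) + K_2e^(-4t)

Coefficient matrix A = [[-7, 6], [-3, 2]].
Characteristic polynomial det(A - λI) = λ^2 + 5λ + 4 = 0.
Eigenvalues λ = -1, -4.
For λ=-1: (A-λI) row 1 is [-6, 6], so an eigenvector is (1, 1).
For λ=-4: (A-λI) row 1 is [-3, 6], so an eigenvector is (2, 1).
General solution: K_1e^(-t)(1,1) + K_2e^(-4t)(2,1).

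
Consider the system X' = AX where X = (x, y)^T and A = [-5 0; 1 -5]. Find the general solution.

x(t) = -c_2e^(-5t), y(t) = -c_1e^(-5t) - c_2te^(-5t) - 3c_2e^(-5t)

Coefficient matrix A = [[-5, 0], [1, -5]].
Characteristic polynomial det(A - λI) = λ^2 + 10λ + 25 = 0.
Single eigenvalue λ = -5 with algebraic multiplicity 2.
Eigenvector v = (0,-1); generalized eigenvector w with (A-λI)w=v is (-1,-3).
General solution: e^(-5t)[c_1·v + c_2·(t·v + w)].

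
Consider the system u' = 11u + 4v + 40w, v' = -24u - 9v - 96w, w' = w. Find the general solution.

u(t) = K_1e^(3t) - K_2e^(-t) - 4K_3e^(t), v(t) = -2K_1e^(3t) + 3K_2e^(-t), w(t) = K_3e^(t)

Coefficient matrix A = [[11, 4, 40], [-24, -9, -96], [0, 0, 1]].
det(A - λI) = 0 gives eigenvalues λ = 3, -1, 1.
For λ=3: eigenvector (1,-2,0).
For λ=-1: eigenvector (-1,3,0).
For λ=1: eigenvector (-4,0,1).
General solution: K_1e^(3t)(1,-2,0) + K_2e^(-t)(-1,3,0) + K_3e^(t)(-4,0,1).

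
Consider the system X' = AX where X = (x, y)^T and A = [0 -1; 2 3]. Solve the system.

x(t) = C_1e^(t) - C_2e^(2t), y(t) = -C_1e^(t) + 2C_2e^(2t)

Coefficient matrix A = [[0, -1], [2, 3]].
Characteristic polynomial det(A - λI) = λ^2 - 3λ + 2 = 0.
Eigenvalues λ = 1, 2.
For λ=1: (A-λI) row 1 is [-1, -1], so an eigenvector is (1, -1).
For λ=2: (A-λI) row 1 is [-2, -1], so an eigenvector is (-1, 2).
General solution: C_1e^(t)(1,-1) + C_2e^(2t)(-1,2).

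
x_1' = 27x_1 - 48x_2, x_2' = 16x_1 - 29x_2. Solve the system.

Coefficient matrix A = [[27, -48], [16, -29]].
Characteristic polynomial det(A - λI) = λ^2 + 2λ - 15 = 0.
Eigenvalues λ = -5, 3.
For λ=-5: (A-λI) row 1 is [32, -48], so an eigenvector is (3, 2).
For λ=3: (A-λI) row 1 is [24, -48], so an eigenvector is (2, 1).
General solution: c_1e^(-5t)(3,2) + c_2e^(3t)(2,1).

x_1(t) = 3c_1e^(-5t) + 2c_2e^(3t), x_2(t) = 2c_1e^(-5t) + c_2e^(3t)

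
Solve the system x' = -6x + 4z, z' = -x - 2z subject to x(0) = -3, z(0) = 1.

x(t) = 10te^(-4t) - 3e^(-4t), z(t) = 5te^(-4t) + e^(-4t)

Coefficient matrix A = [[-6, 4], [-1, -2]].
Characteristic polynomial det(A - λI) = λ^2 + 8λ + 16 = 0.
Single eigenvalue λ = -4 with algebraic multiplicity 2.
Eigenvector v = (-2,-1); generalized eigenvector w with (A-λI)w=v is (1,0).
General solution: e^(-4t)[c_1·v + c_2·(t·v + w)].
Applying x(0)=-3, z(0)=1 gives c_1=-1, c_2=-5.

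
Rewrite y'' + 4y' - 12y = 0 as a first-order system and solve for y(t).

y(t) = c_1e^(2t) + c_2e^(-6t)

Let x_1 = y, x_2 = y'. Then x_1' = x_2 and x_2' = 12x_1 - 4x_2.
A = [[0,1],[12,-4]]; det(A-λI) = λ^2 + 4λ - 12.
Eigenvalues λ = 2, -6 with eigenvectors (1,2), (1,-6).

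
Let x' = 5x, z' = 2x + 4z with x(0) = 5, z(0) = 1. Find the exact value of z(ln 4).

A = [[5,0],[2,4]]; eigenvalues λ = 5, 4.
Eigenvectors: (-1,-2) for λ=5, (0,-1) for λ=4.
From the initial condition, c_1 = -5, c_2 = 9.
z(ln 4) = (-5)(4^5)(-2) + (9)(4^4)(-1) = 7936.

7936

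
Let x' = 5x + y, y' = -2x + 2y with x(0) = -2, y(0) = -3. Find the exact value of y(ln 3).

A = [[5,1],[-2,2]]; eigenvalues λ = 4, 3.
Eigenvectors: (-1,1) for λ=4, (-1,2) for λ=3.
From the initial condition, c_1 = 7, c_2 = -5.
y(ln 3) = (7)(3^4)(1) + (-5)(3^3)(2) = 297.

297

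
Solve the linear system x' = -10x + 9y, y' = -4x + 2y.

Coefficient matrix A = [[-10, 9], [-4, 2]].
Characteristic polynomial det(A - λI) = λ^2 + 8λ + 16 = 0.
Single eigenvalue λ = -4 with algebraic multiplicity 2.
Eigenvector v = (3,2); generalized eigenvector w with (A-λI)w=v is (1,1).
General solution: e^(-4t)[K_1·v + K_2·(t·v + w)].

x(t) = 3K_1e^(-4t) + 3K_2te^(-4t) + K_2e^(-4t), y(t) = 2K_1e^(-4t) + 2K_2te^(-4t) + K_2e^(-4t)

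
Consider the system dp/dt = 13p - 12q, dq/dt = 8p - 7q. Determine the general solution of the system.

p(t) = c_1e^(t) - 3c_2e^(5t), q(t) = c_1e^(t) - 2c_2e^(5t)

Coefficient matrix A = [[13, -12], [8, -7]].
Characteristic polynomial det(A - λI) = λ^2 - 6λ + 5 = 0.
Eigenvalues λ = 1, 5.
For λ=1: (A-λI) row 1 is [12, -12], so an eigenvector is (1, 1).
For λ=5: (A-λI) row 1 is [8, -12], so an eigenvector is (-3, -2).
General solution: c_1e^(t)(1,1) + c_2e^(5t)(-3,-2).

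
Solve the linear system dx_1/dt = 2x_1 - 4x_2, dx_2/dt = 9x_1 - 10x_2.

x_1(t) = -2c_1e^(-4t) - 2c_2te^(-4t) - c_2e^(-4t), x_2(t) = -3c_1e^(-4t) - 3c_2te^(-4t) - c_2e^(-4t)

Coefficient matrix A = [[2, -4], [9, -10]].
Characteristic polynomial det(A - λI) = λ^2 + 8λ + 16 = 0.
Single eigenvalue λ = -4 with algebraic multiplicity 2.
Eigenvector v = (-2,-3); generalized eigenvector w with (A-λI)w=v is (-1,-1).
General solution: e^(-4t)[c_1·v + c_2·(t·v + w)].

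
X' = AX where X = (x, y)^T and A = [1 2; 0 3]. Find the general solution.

x(t) = K_1e^(3t) - K_2e^(t), y(t) = K_1e^(3t)

Coefficient matrix A = [[1, 2], [0, 3]].
Characteristic polynomial det(A - λI) = λ^2 - 4λ + 3 = 0.
Eigenvalues λ = 3, 1.
For λ=3: (A-λI) row 1 is [-2, 2], so an eigenvector is (1, 1).
For λ=1: (A-λI) row 1 is [0, 2], so an eigenvector is (-1, 0).
General solution: K_1e^(3t)(1,1) + K_2e^(t)(-1,0).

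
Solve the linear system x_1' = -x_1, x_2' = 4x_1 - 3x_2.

x_1(t) = -C_1e^(-t), x_2(t) = -2C_1e^(-t) - C_2e^(-3t)

Coefficient matrix A = [[-1, 0], [4, -3]].
Characteristic polynomial det(A - λI) = λ^2 + 4λ + 3 = 0.
Eigenvalues λ = -1, -3.
For λ=-1: (A-λI) row 2 is [4, -2], so an eigenvector is (-1, -2).
For λ=-3: (A-λI) row 1 is [2, 0], so an eigenvector is (0, -1).
General solution: C_1e^(-t)(-1,-2) + C_2e^(-3t)(0,-1).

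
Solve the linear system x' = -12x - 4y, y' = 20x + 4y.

x(t) = c_1e^(-4t)sin(4t) - c_2e^(-4t)cos(4t), y(t) = -2c_1e^(-4t)sin(4t) - c_1e^(-4t)cos(4t) - c_2e^(-4t)sin(4t) + 2c_2e^(-4t)cos(4t)

Coefficient matrix A = [[-12, -4], [20, 4]].
Characteristic polynomial det(A - λI) = λ^2 + 8λ + 32 = 0.
Eigenvalues λ = -4 ± 4i (complex conjugate pair).
For λ=-4+4i: an eigenvector is (0,-1) - i(1,-2) = (0 - i, -1 + 2i).
A real fundamental pair from Re and Im of e^((-4+4i)t)v: X_1 = e^(-4t)(cos(4t)·(0,-1) + sin(4t)·(1,-2)), X_2 = e^(-4t)(sin(4t)·(0,-1) - cos(4t)·(1,-2)).
General solution: c_1X_1 + c_2X_2.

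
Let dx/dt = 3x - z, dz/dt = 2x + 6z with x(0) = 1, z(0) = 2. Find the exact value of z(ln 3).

A = [[3,-1],[2,6]]; eigenvalues λ = 5, 4.
Eigenvectors: (1,-2) for λ=5, (1,-1) for λ=4.
From the initial condition, c_1 = -3, c_2 = 4.
z(ln 3) = (-3)(3^5)(-2) + (4)(3^4)(-1) = 1134.

1134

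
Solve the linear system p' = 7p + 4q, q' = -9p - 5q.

Coefficient matrix A = [[7, 4], [-9, -5]].
Characteristic polynomial det(A - λI) = λ^2 - 2λ + 1 = 0.
Single eigenvalue λ = 1 with algebraic multiplicity 2.
Eigenvector v = (2,-3); generalized eigenvector w with (A-λI)w=v is (1,-1).
General solution: e^(t)[c_1·v + c_2·(t·v + w)].

p(t) = 2c_1e^(t) + 2c_2te^(t) + c_2e^(t), q(t) = -3c_1e^(t) - 3c_2te^(t) - c_2e^(t)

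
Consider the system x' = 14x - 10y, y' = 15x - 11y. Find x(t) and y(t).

x(t) = 2C_1e^(-t) - C_2e^(4t), y(t) = 3C_1e^(-t) - C_2e^(4t)

Coefficient matrix A = [[14, -10], [15, -11]].
Characteristic polynomial det(A - λI) = λ^2 - 3λ - 4 = 0.
Eigenvalues λ = -1, 4.
For λ=-1: (A-λI) row 1 is [15, -10], so an eigenvector is (2, 3).
For λ=4: (A-λI) row 1 is [10, -10], so an eigenvector is (-1, -1).
General solution: C_1e^(-t)(2,3) + C_2e^(4t)(-1,-1).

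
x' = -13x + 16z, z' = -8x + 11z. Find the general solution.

Coefficient matrix A = [[-13, 16], [-8, 11]].
Characteristic polynomial det(A - λI) = λ^2 + 2λ - 15 = 0.
Eigenvalues λ = -5, 3.
For λ=-5: (A-λI) row 1 is [-8, 16], so an eigenvector is (-2, -1).
For λ=3: (A-λI) row 1 is [-16, 16], so an eigenvector is (1, 1).
General solution: C_1e^(-5t)(-2,-1) + C_2e^(3t)(1,1).

x(t) = -2C_1e^(-5t) + C_2e^(3t), z(t) = -C_1e^(-5t) + C_2e^(3t)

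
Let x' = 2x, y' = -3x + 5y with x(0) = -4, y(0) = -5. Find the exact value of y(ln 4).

A = [[2,0],[-3,5]]; eigenvalues λ = 5, 2.
Eigenvectors: (0,1) for λ=5, (-1,-1) for λ=2.
From the initial condition, c_1 = -1, c_2 = 4.
y(ln 4) = (-1)(4^5)(1) + (4)(4^2)(-1) = -1088.

-1088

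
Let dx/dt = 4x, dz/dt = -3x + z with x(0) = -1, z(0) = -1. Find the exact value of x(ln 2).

A = [[4,0],[-3,1]]; eigenvalues λ = 1, 4.
Eigenvectors: (0,-1) for λ=1, (1,-1) for λ=4.
From the initial condition, c_1 = 2, c_2 = -1.
x(ln 2) = (2)(2^1)(0) + (-1)(2^4)(1) = -16.

-16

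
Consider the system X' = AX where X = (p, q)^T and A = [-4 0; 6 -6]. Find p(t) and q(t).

p(t) = -c_2e^(-4t), q(t) = c_1e^(-6t) - 3c_2e^(-4t)

Coefficient matrix A = [[-4, 0], [6, -6]].
Characteristic polynomial det(A - λI) = λ^2 + 10λ + 24 = 0.
Eigenvalues λ = -6, -4.
For λ=-6: (A-λI) row 1 is [2, 0], so an eigenvector is (0, 1).
For λ=-4: (A-λI) row 2 is [6, -2], so an eigenvector is (-1, -3).
General solution: c_1e^(-6t)(0,1) + c_2e^(-4t)(-1,-3).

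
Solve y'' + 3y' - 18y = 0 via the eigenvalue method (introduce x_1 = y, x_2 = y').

y(t) = C_1e^(-6t) + C_2e^(3t)

Let x_1 = y, x_2 = y'. Then x_1' = x_2 and x_2' = 18x_1 - 3x_2.
A = [[0,1],[18,-3]]; det(A-λI) = λ^2 + 3λ - 18.
Eigenvalues λ = -6, 3 with eigenvectors (1,-6), (1,3).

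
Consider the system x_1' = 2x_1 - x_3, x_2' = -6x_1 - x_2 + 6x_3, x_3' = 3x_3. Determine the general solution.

Coefficient matrix A = [[2, 0, -1], [-6, -1, 6], [0, 0, 3]].
det(A - λI) = 0 gives eigenvalues λ = -1, 2, 3.
For λ=-1: eigenvector (0,1,0).
For λ=2: eigenvector (1,-2,0).
For λ=3: eigenvector (-1,3,1).
General solution: K_1e^(-t)(0,1,0) + K_2e^(2t)(1,-2,0) + K_3e^(3t)(-1,3,1).

x_1(t) = K_2e^(2t) - K_3e^(3t), x_2(t) = K_1e^(-t) - 2K_2e^(2t) + 3K_3e^(3t), x_3(t) = K_3e^(3t)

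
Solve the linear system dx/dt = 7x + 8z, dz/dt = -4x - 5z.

Coefficient matrix A = [[7, 8], [-4, -5]].
Characteristic polynomial det(A - λI) = λ^2 - 2λ - 3 = 0.
Eigenvalues λ = 3, -1.
For λ=3: (A-λI) row 1 is [4, 8], so an eigenvector is (2, -1).
For λ=-1: (A-λI) row 1 is [8, 8], so an eigenvector is (-1, 1).
General solution: C_1e^(3t)(2,-1) + C_2e^(-t)(-1,1).

x(t) = 2C_1e^(3t) - C_2e^(-t), z(t) = -C_1e^(3t) + C_2e^(-t)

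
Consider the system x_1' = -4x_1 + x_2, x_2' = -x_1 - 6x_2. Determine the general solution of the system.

Coefficient matrix A = [[-4, 1], [-1, -6]].
Characteristic polynomial det(A - λI) = λ^2 + 10λ + 25 = 0.
Single eigenvalue λ = -5 with algebraic multiplicity 2.
Eigenvector v = (1,-1); generalized eigenvector w with (A-λI)w=v is (-1,2).
General solution: e^(-5t)[C_1·v + C_2·(t·v + w)].

x_1(t) = C_1e^(-5t) + C_2te^(-5t) - C_2e^(-5t), x_2(t) = -C_1e^(-5t) - C_2te^(-5t) + 2C_2e^(-5t)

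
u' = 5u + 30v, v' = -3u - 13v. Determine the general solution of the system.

Coefficient matrix A = [[5, 30], [-3, -13]].
Characteristic polynomial det(A - λI) = λ^2 + 8λ + 25 = 0.
Eigenvalues λ = -4 ± 3i (complex conjugate pair).
For λ=-4+3i: an eigenvector is (3,-1) - i(-1,0) = (3 + i, -1).
A real fundamental pair from Re and Im of e^((-4+3i)t)v: X_1 = e^(-4t)(cos(3t)·(3,-1) + sin(3t)·(-1,0)), X_2 = e^(-4t)(sin(3t)·(3,-1) - cos(3t)·(-1,0)).
General solution: c_1X_1 + c_2X_2.

u(t) = -c_1e^(-4t)sin(3t) + 3c_1e^(-4t)cos(3t) + 3c_2e^(-4t)sin(3t) + c_2e^(-4t)cos(3t), v(t) = -c_1e^(-4t)cos(3t) - c_2e^(-4t)sin(3t)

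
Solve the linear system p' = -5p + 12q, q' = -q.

p(t) = 3C_1e^(-t) - C_2e^(-5t), q(t) = C_1e^(-t)

Coefficient matrix A = [[-5, 12], [0, -1]].
Characteristic polynomial det(A - λI) = λ^2 + 6λ + 5 = 0.
Eigenvalues λ = -1, -5.
For λ=-1: (A-λI) row 1 is [-4, 12], so an eigenvector is (3, 1).
For λ=-5: (A-λI) row 1 is [0, 12], so an eigenvector is (-1, 0).
General solution: C_1e^(-t)(3,1) + C_2e^(-5t)(-1,0).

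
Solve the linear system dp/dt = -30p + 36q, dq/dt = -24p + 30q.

p(t) = 3c_1e^(-6t) - c_2e^(6t), q(t) = 2c_1e^(-6t) - c_2e^(6t)

Coefficient matrix A = [[-30, 36], [-24, 30]].
Characteristic polynomial det(A - λI) = λ^2 - 36 = 0.
Eigenvalues λ = -6, 6.
For λ=-6: (A-λI) row 1 is [-24, 36], so an eigenvector is (3, 2).
For λ=6: (A-λI) row 1 is [-36, 36], so an eigenvector is (-1, -1).
General solution: c_1e^(-6t)(3,2) + c_2e^(6t)(-1,-1).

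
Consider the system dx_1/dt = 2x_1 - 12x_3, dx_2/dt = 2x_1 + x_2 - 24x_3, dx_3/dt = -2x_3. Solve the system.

x_1(t) = 3C_1e^(-2t) + C_3e^(2t), x_2(t) = 6C_1e^(-2t) + C_2e^(t) + 2C_3e^(2t), x_3(t) = C_1e^(-2t)

Coefficient matrix A = [[2, 0, -12], [2, 1, -24], [0, 0, -2]].
det(A - λI) = 0 gives eigenvalues λ = -2, 1, 2.
For λ=-2: eigenvector (3,6,1).
For λ=1: eigenvector (0,1,0).
For λ=2: eigenvector (1,2,0).
General solution: C_1e^(-2t)(3,6,1) + C_2e^(t)(0,1,0) + C_3e^(2t)(1,2,0).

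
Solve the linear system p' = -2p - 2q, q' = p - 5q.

p(t) = 2C_1e^(-3t) + C_2e^(-4t), q(t) = C_1e^(-3t) + C_2e^(-4t)

Coefficient matrix A = [[-2, -2], [1, -5]].
Characteristic polynomial det(A - λI) = λ^2 + 7λ + 12 = 0.
Eigenvalues λ = -3, -4.
For λ=-3: (A-λI) row 1 is [1, -2], so an eigenvector is (2, 1).
For λ=-4: (A-λI) row 1 is [2, -2], so an eigenvector is (1, 1).
General solution: C_1e^(-3t)(2,1) + C_2e^(-4t)(1,1).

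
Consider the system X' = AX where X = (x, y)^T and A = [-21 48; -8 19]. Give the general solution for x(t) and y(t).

Coefficient matrix A = [[-21, 48], [-8, 19]].
Characteristic polynomial det(A - λI) = λ^2 + 2λ - 15 = 0.
Eigenvalues λ = -5, 3.
For λ=-5: (A-λI) row 1 is [-16, 48], so an eigenvector is (-3, -1).
For λ=3: (A-λI) row 1 is [-24, 48], so an eigenvector is (2, 1).
General solution: c_1e^(-5t)(-3,-1) + c_2e^(3t)(2,1).

x(t) = -3c_1e^(-5t) + 2c_2e^(3t), y(t) = -c_1e^(-5t) + c_2e^(3t)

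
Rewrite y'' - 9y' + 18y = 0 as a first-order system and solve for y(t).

y(t) = K_1e^(3t) + K_2e^(6t)

Let x_1 = y, x_2 = y'. Then x_1' = x_2 and x_2' = -18x_1 + 9x_2.
A = [[0,1],[-18,9]]; det(A-λI) = λ^2 - 9λ + 18.
Eigenvalues λ = 3, 6 with eigenvectors (1,3), (1,6).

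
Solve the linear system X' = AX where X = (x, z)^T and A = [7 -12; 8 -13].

x(t) = -3c_1e^(-t) + c_2e^(-5t), z(t) = -2c_1e^(-t) + c_2e^(-5t)

Coefficient matrix A = [[7, -12], [8, -13]].
Characteristic polynomial det(A - λI) = λ^2 + 6λ + 5 = 0.
Eigenvalues λ = -1, -5.
For λ=-1: (A-λI) row 1 is [8, -12], so an eigenvector is (-3, -2).
For λ=-5: (A-λI) row 1 is [12, -12], so an eigenvector is (1, 1).
General solution: c_1e^(-t)(-3,-2) + c_2e^(-5t)(1,1).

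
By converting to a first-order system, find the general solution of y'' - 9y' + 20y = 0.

y(t) = C_1e^(4t) + C_2e^(5t)

Let x_1 = y, x_2 = y'. Then x_1' = x_2 and x_2' = -20x_1 + 9x_2.
A = [[0,1],[-20,9]]; det(A-λI) = λ^2 - 9λ + 20.
Eigenvalues λ = 4, 5 with eigenvectors (1,4), (1,5).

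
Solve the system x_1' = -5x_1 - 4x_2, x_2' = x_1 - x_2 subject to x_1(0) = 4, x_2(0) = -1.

Coefficient matrix A = [[-5, -4], [1, -1]].
Characteristic polynomial det(A - λI) = λ^2 + 6λ + 9 = 0.
Single eigenvalue λ = -3 with algebraic multiplicity 2.
Eigenvector v = (-2,1); generalized eigenvector w with (A-λI)w=v is (-3,2).
General solution: e^(-3t)[c_1·v + c_2·(t·v + w)].
Applying x_1(0)=4, x_2(0)=-1 gives c_1=-5, c_2=2.

x_1(t) = -4te^(-3t) + 4e^(-3t), x_2(t) = 2te^(-3t) - e^(-3t)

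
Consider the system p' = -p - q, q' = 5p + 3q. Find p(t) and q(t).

Coefficient matrix A = [[-1, -1], [5, 3]].
Characteristic polynomial det(A - λI) = λ^2 - 2λ + 2 = 0.
Eigenvalues λ = 1 ± i (complex conjugate pair).
For λ=1+i: an eigenvector is (-1,2) - i(0,-1) = (-1, 2 + i).
A real fundamental pair from Re and Im of e^((1+i)t)v: X_1 = e^(t)(cos(t)·(-1,2) + sin(t)·(0,-1)), X_2 = e^(t)(sin(t)·(-1,2) - cos(t)·(0,-1)).
General solution: K_1X_1 + K_2X_2.

p(t) = -K_1e^(t)cos(t) - K_2e^(t)sin(t), q(t) = -K_1e^(t)sin(t) + 2K_1e^(t)cos(t) + 2K_2e^(t)sin(t) + K_2e^(t)cos(t)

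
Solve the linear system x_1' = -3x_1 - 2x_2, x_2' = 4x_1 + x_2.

Coefficient matrix A = [[-3, -2], [4, 1]].
Characteristic polynomial det(A - λI) = λ^2 + 2λ + 5 = 0.
Eigenvalues λ = -1 ± 2i (complex conjugate pair).
For λ=-1+2i: an eigenvector is (0,1) - i(-1,1) = (0 + i, 1 - i).
A real fundamental pair from Re and Im of e^((-1+2i)t)v: X_1 = e^(-t)(cos(2t)·(0,1) + sin(2t)·(-1,1)), X_2 = e^(-t)(sin(2t)·(0,1) - cos(2t)·(-1,1)).
General solution: C_1X_1 + C_2X_2.

x_1(t) = -C_1e^(-t)sin(2t) + C_2e^(-t)cos(2t), x_2(t) = C_1e^(-t)sin(2t) + C_1e^(-t)cos(2t) + C_2e^(-t)sin(2t) - C_2e^(-t)cos(2t)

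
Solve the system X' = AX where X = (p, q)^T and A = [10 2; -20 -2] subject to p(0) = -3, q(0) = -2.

p(t) = -11e^(4t)sin(2t) - 3e^(4t)cos(2t), q(t) = 36e^(4t)sin(2t) - 2e^(4t)cos(2t)

Coefficient matrix A = [[10, 2], [-20, -2]].
Characteristic polynomial det(A - λI) = λ^2 - 8λ + 20 = 0.
Eigenvalues λ = 4 ± 2i (complex conjugate pair).
For λ=4+2i: an eigenvector is (1,-3) - i(0,-1) = (1, -3 + i).
A real fundamental pair from Re and Im of e^((4+2i)t)v: X_1 = e^(4t)(cos(2t)·(1,-3) + sin(2t)·(0,-1)), X_2 = e^(4t)(sin(2t)·(1,-3) - cos(2t)·(0,-1)).
General solution: K_1X_1 + K_2X_2.
Applying p(0)=-3, q(0)=-2 gives K_1=-3, K_2=-11.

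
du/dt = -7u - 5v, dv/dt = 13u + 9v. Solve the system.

Coefficient matrix A = [[-7, -5], [13, 9]].
Characteristic polynomial det(A - λI) = λ^2 - 2λ + 2 = 0.
Eigenvalues λ = 1 ± i (complex conjugate pair).
For λ=1+i: an eigenvector is (-2,3) - i(1,-2) = (-2 - i, 3 + 2i).
A real fundamental pair from Re and Im of e^((1+i)t)v: X_1 = e^(t)(cos(t)·(-2,3) + sin(t)·(1,-2)), X_2 = e^(t)(sin(t)·(-2,3) - cos(t)·(1,-2)).
General solution: C_1X_1 + C_2X_2.

u(t) = C_1e^(t)sin(t) - 2C_1e^(t)cos(t) - 2C_2e^(t)sin(t) - C_2e^(t)cos(t), v(t) = -2C_1e^(t)sin(t) + 3C_1e^(t)cos(t) + 3C_2e^(t)sin(t) + 2C_2e^(t)cos(t)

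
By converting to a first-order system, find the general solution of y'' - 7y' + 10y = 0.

Let x_1 = y, x_2 = y'. Then x_1' = x_2 and x_2' = -10x_1 + 7x_2.
A = [[0,1],[-10,7]]; det(A-λI) = λ^2 - 7λ + 10.
Eigenvalues λ = 5, 2 with eigenvectors (1,5), (1,2).

y(t) = C_1e^(5t) + C_2e^(2t)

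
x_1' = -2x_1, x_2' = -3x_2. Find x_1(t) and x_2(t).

Coefficient matrix A = [[-2, 0], [0, -3]].
Characteristic polynomial det(A - λI) = λ^2 + 5λ + 6 = 0.
Eigenvalues λ = -3, -2.
For λ=-3: (A-λI) row 1 is [1, 0], so an eigenvector is (0, 1).
For λ=-2: (A-λI) row 2 is [0, -1], so an eigenvector is (-1, 0).
General solution: C_1e^(-3t)(0,1) + C_2e^(-2t)(-1,0).

x_1(t) = -C_2e^(-2t), x_2(t) = C_1e^(-3t)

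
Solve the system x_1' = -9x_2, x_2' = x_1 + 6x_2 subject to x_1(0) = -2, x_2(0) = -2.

x_1(t) = 24te^(3t) - 2e^(3t), x_2(t) = -8te^(3t) - 2e^(3t)

Coefficient matrix A = [[0, -9], [1, 6]].
Characteristic polynomial det(A - λI) = λ^2 - 6λ + 9 = 0.
Single eigenvalue λ = 3 with algebraic multiplicity 2.
Eigenvector v = (3,-1); generalized eigenvector w with (A-λI)w=v is (-1,0).
General solution: e^(3t)[C_1·v + C_2·(t·v + w)].
Applying x_1(0)=-2, x_2(0)=-2 gives C_1=2, C_2=8.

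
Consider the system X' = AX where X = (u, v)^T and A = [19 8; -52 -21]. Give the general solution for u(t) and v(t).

Coefficient matrix A = [[19, 8], [-52, -21]].
Characteristic polynomial det(A - λI) = λ^2 + 2λ + 17 = 0.
Eigenvalues λ = -1 ± 4i (complex conjugate pair).
For λ=-1+4i: an eigenvector is (1,-2) - i(1,-3) = (1 - i, -2 + 3i).
A real fundamental pair from Re and Im of e^((-1+4i)t)v: X_1 = e^(-t)(cos(4t)·(1,-2) + sin(4t)·(1,-3)), X_2 = e^(-t)(sin(4t)·(1,-2) - cos(4t)·(1,-3)).
General solution: K_1X_1 + K_2X_2.

u(t) = K_1e^(-t)sin(4t) + K_1e^(-t)cos(4t) + K_2e^(-t)sin(4t) - K_2e^(-t)cos(4t), v(t) = -3K_1e^(-t)sin(4t) - 2K_1e^(-t)cos(4t) - 2K_2e^(-t)sin(4t) + 3K_2e^(-t)cos(4t)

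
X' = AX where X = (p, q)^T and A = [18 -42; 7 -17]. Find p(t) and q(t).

p(t) = 3c_1e^(4t) - 2c_2e^(-3t), q(t) = c_1e^(4t) - c_2e^(-3t)

Coefficient matrix A = [[18, -42], [7, -17]].
Characteristic polynomial det(A - λI) = λ^2 - λ - 12 = 0.
Eigenvalues λ = 4, -3.
For λ=4: (A-λI) row 1 is [14, -42], so an eigenvector is (3, 1).
For λ=-3: (A-λI) row 1 is [21, -42], so an eigenvector is (-2, -1).
General solution: c_1e^(4t)(3,1) + c_2e^(-3t)(-2,-1).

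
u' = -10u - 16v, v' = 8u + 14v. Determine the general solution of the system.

u(t) = K_1e^(6t) + 2K_2e^(-2t), v(t) = -K_1e^(6t) - K_2e^(-2t)

Coefficient matrix A = [[-10, -16], [8, 14]].
Characteristic polynomial det(A - λI) = λ^2 - 4λ - 12 = 0.
Eigenvalues λ = 6, -2.
For λ=6: (A-λI) row 1 is [-16, -16], so an eigenvector is (1, -1).
For λ=-2: (A-λI) row 1 is [-8, -16], so an eigenvector is (2, -1).
General solution: K_1e^(6t)(1,-1) + K_2e^(-2t)(2,-1).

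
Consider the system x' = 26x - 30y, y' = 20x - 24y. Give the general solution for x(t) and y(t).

Coefficient matrix A = [[26, -30], [20, -24]].
Characteristic polynomial det(A - λI) = λ^2 - 2λ - 24 = 0.
Eigenvalues λ = -4, 6.
For λ=-4: (A-λI) row 1 is [30, -30], so an eigenvector is (1, 1).
For λ=6: (A-λI) row 1 is [20, -30], so an eigenvector is (-3, -2).
General solution: K_1e^(-4t)(1,1) + K_2e^(6t)(-3,-2).

x(t) = K_1e^(-4t) - 3K_2e^(6t), y(t) = K_1e^(-4t) - 2K_2e^(6t)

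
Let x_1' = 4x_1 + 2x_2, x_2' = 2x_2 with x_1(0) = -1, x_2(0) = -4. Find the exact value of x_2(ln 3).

-36

A = [[4,2],[0,2]]; eigenvalues λ = 4, 2.
Eigenvectors: (1,0) for λ=4, (-1,1) for λ=2.
From the initial condition, c_1 = -5, c_2 = -4.
x_2(ln 3) = (-5)(3^4)(0) + (-4)(3^2)(1) = -36.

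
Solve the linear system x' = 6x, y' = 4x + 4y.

Coefficient matrix A = [[6, 0], [4, 4]].
Characteristic polynomial det(A - λI) = λ^2 - 10λ + 24 = 0.
Eigenvalues λ = 4, 6.
For λ=4: (A-λI) row 1 is [2, 0], so an eigenvector is (0, -1).
For λ=6: (A-λI) row 2 is [4, -2], so an eigenvector is (1, 2).
General solution: C_1e^(4t)(0,-1) + C_2e^(6t)(1,2).

x(t) = C_2e^(6t), y(t) = -C_1e^(4t) + 2C_2e^(6t)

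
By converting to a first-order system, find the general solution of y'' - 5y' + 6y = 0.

Let x_1 = y, x_2 = y'. Then x_1' = x_2 and x_2' = -6x_1 + 5x_2.
A = [[0,1],[-6,5]]; det(A-λI) = λ^2 - 5λ + 6.
Eigenvalues λ = 3, 2 with eigenvectors (1,3), (1,2).

y(t) = C_1e^(3t) + C_2e^(2t)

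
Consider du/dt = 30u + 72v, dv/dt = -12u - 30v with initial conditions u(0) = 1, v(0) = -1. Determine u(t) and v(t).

u(t) = -3e^(6t) + 4e^(-6t), v(t) = e^(6t) - 2e^(-6t)

Coefficient matrix A = [[30, 72], [-12, -30]].
Characteristic polynomial det(A - λI) = λ^2 - 36 = 0.
Eigenvalues λ = -6, 6.
For λ=-6: (A-λI) row 1 is [36, 72], so an eigenvector is (2, -1).
For λ=6: (A-λI) row 1 is [24, 72], so an eigenvector is (3, -1).
General solution: K_1e^(-6t)(2,-1) + K_2e^(6t)(3,-1).
Applying u(0)=1, v(0)=-1 gives K_1=2, K_2=-1.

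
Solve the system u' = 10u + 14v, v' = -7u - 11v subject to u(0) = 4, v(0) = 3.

u(t) = 14e^(3t) - 10e^(-4t), v(t) = -7e^(3t) + 10e^(-4t)

Coefficient matrix A = [[10, 14], [-7, -11]].
Characteristic polynomial det(A - λI) = λ^2 + λ - 12 = 0.
Eigenvalues λ = -4, 3.
For λ=-4: (A-λI) row 1 is [14, 14], so an eigenvector is (1, -1).
For λ=3: (A-λI) row 1 is [7, 14], so an eigenvector is (2, -1).
General solution: c_1e^(-4t)(1,-1) + c_2e^(3t)(2,-1).
Applying u(0)=4, v(0)=3 gives c_1=-10, c_2=7.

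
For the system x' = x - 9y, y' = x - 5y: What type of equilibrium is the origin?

stable improper node

A = [[1,-9],[1,-5]]; det(A-λI) = λ^2 + 4λ + 4.
repeated λ = -2 with a single eigenvector.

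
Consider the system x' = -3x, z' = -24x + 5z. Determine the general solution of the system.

Coefficient matrix A = [[-3, 0], [-24, 5]].
Characteristic polynomial det(A - λI) = λ^2 - 2λ - 15 = 0.
Eigenvalues λ = 5, -3.
For λ=5: (A-λI) row 1 is [-8, 0], so an eigenvector is (0, -1).
For λ=-3: (A-λI) row 2 is [-24, 8], so an eigenvector is (-1, -3).
General solution: C_1e^(5t)(0,-1) + C_2e^(-3t)(-1,-3).

x(t) = -C_2e^(-3t), z(t) = -C_1e^(5t) - 3C_2e^(-3t)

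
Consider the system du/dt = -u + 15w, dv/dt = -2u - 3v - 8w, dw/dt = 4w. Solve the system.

Coefficient matrix A = [[-1, 0, 15], [-2, -3, -8], [0, 0, 4]].
det(A - λI) = 0 gives eigenvalues λ = -1, -3, 4.
For λ=-1: eigenvector (1,-1,0).
For λ=-3: eigenvector (0,1,0).
For λ=4: eigenvector (3,-2,1).
General solution: c_1e^(-t)(1,-1,0) + c_2e^(-3t)(0,1,0) + c_3e^(4t)(3,-2,1).

u(t) = c_1e^(-t) + 3c_3e^(4t), v(t) = -c_1e^(-t) + c_2e^(-3t) - 2c_3e^(4t), w(t) = c_3e^(4t)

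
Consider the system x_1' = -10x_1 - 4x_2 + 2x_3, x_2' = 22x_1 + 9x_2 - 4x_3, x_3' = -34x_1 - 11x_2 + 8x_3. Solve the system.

Coefficient matrix A = [[-10, -4, 2], [22, 9, -4], [-34, -11, 8]].
det(A - λI) = 0 gives eigenvalues λ = 1, 4, 2.
For λ=1: eigenvector (2,-3,5).
For λ=4: eigenvector (1,-2,3).
For λ=2: eigenvector (-1,2,-2).
General solution: C_1e^(t)(2,-3,5) + C_2e^(4t)(1,-2,3) + C_3e^(2t)(-1,2,-2).

x_1(t) = 2C_1e^(t) + C_2e^(4t) - C_3e^(2t), x_2(t) = -3C_1e^(t) - 2C_2e^(4t) + 2C_3e^(2t), x_3(t) = 5C_1e^(t) + 3C_2e^(4t) - 2C_3e^(2t)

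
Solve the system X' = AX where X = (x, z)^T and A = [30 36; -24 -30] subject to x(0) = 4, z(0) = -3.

x(t) = 3e^(6t) + e^(-6t), z(t) = -2e^(6t) - e^(-6t)

Coefficient matrix A = [[30, 36], [-24, -30]].
Characteristic polynomial det(A - λI) = λ^2 - 36 = 0.
Eigenvalues λ = 6, -6.
For λ=6: (A-λI) row 1 is [24, 36], so an eigenvector is (-3, 2).
For λ=-6: (A-λI) row 1 is [36, 36], so an eigenvector is (-1, 1).
General solution: K_1e^(6t)(-3,2) + K_2e^(-6t)(-1,1).
Applying x(0)=4, z(0)=-3 gives K_1=-1, K_2=-1.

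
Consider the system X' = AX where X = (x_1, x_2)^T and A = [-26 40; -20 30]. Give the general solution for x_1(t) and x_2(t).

Coefficient matrix A = [[-26, 40], [-20, 30]].
Characteristic polynomial det(A - λI) = λ^2 - 4λ + 20 = 0.
Eigenvalues λ = 2 ± 4i (complex conjugate pair).
For λ=2+4i: an eigenvector is (-3,-2) - i(1,1) = (-3 - i, -2 - i).
A real fundamental pair from Re and Im of e^((2+4i)t)v: X_1 = e^(2t)(cos(4t)·(-3,-2) + sin(4t)·(1,1)), X_2 = e^(2t)(sin(4t)·(-3,-2) - cos(4t)·(1,1)).
General solution: C_1X_1 + C_2X_2.

x_1(t) = C_1e^(2t)sin(4t) - 3C_1e^(2t)cos(4t) - 3C_2e^(2t)sin(4t) - C_2e^(2t)cos(4t), x_2(t) = C_1e^(2t)sin(4t) - 2C_1e^(2t)cos(4t) - 2C_2e^(2t)sin(4t) - C_2e^(2t)cos(4t)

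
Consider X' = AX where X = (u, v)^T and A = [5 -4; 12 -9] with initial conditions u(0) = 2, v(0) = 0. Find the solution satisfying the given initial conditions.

Coefficient matrix A = [[5, -4], [12, -9]].
Characteristic polynomial det(A - λI) = λ^2 + 4λ + 3 = 0.
Eigenvalues λ = -3, -1.
For λ=-3: (A-λI) row 1 is [8, -4], so an eigenvector is (-1, -2).
For λ=-1: (A-λI) row 1 is [6, -4], so an eigenvector is (-2, -3).
General solution: K_1e^(-3t)(-1,-2) + K_2e^(-t)(-2,-3).
Applying u(0)=2, v(0)=0 gives K_1=6, K_2=-4.

u(t) = 8e^(-t) - 6e^(-3t), v(t) = 12e^(-t) - 12e^(-3t)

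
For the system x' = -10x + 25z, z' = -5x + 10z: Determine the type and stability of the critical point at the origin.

A = [[-10,25],[-5,10]]; det(A-λI) = λ^2 + 25.
λ = 0 ± 5i: zero real part.

center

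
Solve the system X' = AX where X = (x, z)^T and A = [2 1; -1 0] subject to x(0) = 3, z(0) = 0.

x(t) = 3te^(t) + 3e^(t), z(t) = -3te^(t)

Coefficient matrix A = [[2, 1], [-1, 0]].
Characteristic polynomial det(A - λI) = λ^2 - 2λ + 1 = 0.
Single eigenvalue λ = 1 with algebraic multiplicity 2.
Eigenvector v = (1,-1); generalized eigenvector w with (A-λI)w=v is (3,-2).
General solution: e^(t)[C_1·v + C_2·(t·v + w)].
Applying x(0)=3, z(0)=0 gives C_1=-6, C_2=3.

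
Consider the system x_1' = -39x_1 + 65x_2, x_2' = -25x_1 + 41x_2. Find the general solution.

Coefficient matrix A = [[-39, 65], [-25, 41]].
Characteristic polynomial det(A - λI) = λ^2 - 2λ + 26 = 0.
Eigenvalues λ = 1 ± 5i (complex conjugate pair).
For λ=1+5i: an eigenvector is (3,2) - i(2,1) = (3 - 2i, 2 - i).
A real fundamental pair from Re and Im of e^((1+5i)t)v: X_1 = e^(t)(cos(5t)·(3,2) + sin(5t)·(2,1)), X_2 = e^(t)(sin(5t)·(3,2) - cos(5t)·(2,1)).
General solution: K_1X_1 + K_2X_2.

x_1(t) = 2K_1e^(t)sin(5t) + 3K_1e^(t)cos(5t) + 3K_2e^(t)sin(5t) - 2K_2e^(t)cos(5t), x_2(t) = K_1e^(t)sin(5t) + 2K_1e^(t)cos(5t) + 2K_2e^(t)sin(5t) - K_2e^(t)cos(5t)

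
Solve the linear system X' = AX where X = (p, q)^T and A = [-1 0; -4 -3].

Coefficient matrix A = [[-1, 0], [-4, -3]].
Characteristic polynomial det(A - λI) = λ^2 + 4λ + 3 = 0.
Eigenvalues λ = -3, -1.
For λ=-3: (A-λI) row 1 is [2, 0], so an eigenvector is (0, 1).
For λ=-1: (A-λI) row 2 is [-4, -2], so an eigenvector is (-1, 2).
General solution: c_1e^(-3t)(0,1) + c_2e^(-t)(-1,2).

p(t) = -c_2e^(-t), q(t) = c_1e^(-3t) + 2c_2e^(-t)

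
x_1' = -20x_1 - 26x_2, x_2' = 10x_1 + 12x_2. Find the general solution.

Coefficient matrix A = [[-20, -26], [10, 12]].
Characteristic polynomial det(A - λI) = λ^2 + 8λ + 20 = 0.
Eigenvalues λ = -4 ± 2i (complex conjugate pair).
For λ=-4+2i: an eigenvector is (3,-2) - i(2,-1) = (3 - 2i, -2 + i).
A real fundamental pair from Re and Im of e^((-4+2i)t)v: X_1 = e^(-4t)(cos(2t)·(3,-2) + sin(2t)·(2,-1)), X_2 = e^(-4t)(sin(2t)·(3,-2) - cos(2t)·(2,-1)).
General solution: C_1X_1 + C_2X_2.

x_1(t) = 2C_1e^(-4t)sin(2t) + 3C_1e^(-4t)cos(2t) + 3C_2e^(-4t)sin(2t) - 2C_2e^(-4t)cos(2t), x_2(t) = -C_1e^(-4t)sin(2t) - 2C_1e^(-4t)cos(2t) - 2C_2e^(-4t)sin(2t) + C_2e^(-4t)cos(2t)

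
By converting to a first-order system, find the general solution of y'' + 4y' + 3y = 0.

y(t) = K_1e^(-t) + K_2e^(-3t)

Let x_1 = y, x_2 = y'. Then x_1' = x_2 and x_2' = -3x_1 - 4x_2.
A = [[0,1],[-3,-4]]; det(A-λI) = λ^2 + 4λ + 3.
Eigenvalues λ = -1, -3 with eigenvectors (1,-1), (1,-3).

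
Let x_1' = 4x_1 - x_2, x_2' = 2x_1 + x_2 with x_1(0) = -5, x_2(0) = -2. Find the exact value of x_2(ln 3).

A = [[4,-1],[2,1]]; eigenvalues λ = 3, 2.
Eigenvectors: (1,1) for λ=3, (-1,-2) for λ=2.
From the initial condition, c_1 = -8, c_2 = -3.
x_2(ln 3) = (-8)(3^3)(1) + (-3)(3^2)(-2) = -162.

-162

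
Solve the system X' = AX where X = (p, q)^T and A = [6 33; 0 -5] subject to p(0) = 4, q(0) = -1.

p(t) = e^(6t) + 3e^(-5t), q(t) = -e^(-5t)

Coefficient matrix A = [[6, 33], [0, -5]].
Characteristic polynomial det(A - λI) = λ^2 - λ - 30 = 0.
Eigenvalues λ = 6, -5.
For λ=6: (A-λI) row 1 is [0, 33], so an eigenvector is (-1, 0).
For λ=-5: (A-λI) row 1 is [11, 33], so an eigenvector is (-3, 1).
General solution: K_1e^(6t)(-1,0) + K_2e^(-5t)(-3,1).
Applying p(0)=4, q(0)=-1 gives K_1=-1, K_2=-1.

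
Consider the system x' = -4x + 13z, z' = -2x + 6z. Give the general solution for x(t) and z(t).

Coefficient matrix A = [[-4, 13], [-2, 6]].
Characteristic polynomial det(A - λI) = λ^2 - 2λ + 2 = 0.
Eigenvalues λ = 1 ± i (complex conjugate pair).
For λ=1+i: an eigenvector is (2,1) - i(3,1) = (2 - 3i, 1 - i).
A real fundamental pair from Re and Im of e^((1+i)t)v: X_1 = e^(t)(cos(t)·(2,1) + sin(t)·(3,1)), X_2 = e^(t)(sin(t)·(2,1) - cos(t)·(3,1)).
General solution: c_1X_1 + c_2X_2.

x(t) = 3c_1e^(t)sin(t) + 2c_1e^(t)cos(t) + 2c_2e^(t)sin(t) - 3c_2e^(t)cos(t), z(t) = c_1e^(t)sin(t) + c_1e^(t)cos(t) + c_2e^(t)sin(t) - c_2e^(t)cos(t)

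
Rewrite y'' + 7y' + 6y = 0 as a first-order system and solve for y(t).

y(t) = K_1e^(-t) + K_2e^(-6t)

Let x_1 = y, x_2 = y'. Then x_1' = x_2 and x_2' = -6x_1 - 7x_2.
A = [[0,1],[-6,-7]]; det(A-λI) = λ^2 + 7λ + 6.
Eigenvalues λ = -1, -6 with eigenvectors (1,-1), (1,-6).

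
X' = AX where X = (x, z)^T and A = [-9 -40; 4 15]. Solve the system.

x(t) = -3c_1e^(3t)sin(4t) + c_1e^(3t)cos(4t) + c_2e^(3t)sin(4t) + 3c_2e^(3t)cos(4t), z(t) = c_1e^(3t)sin(4t) - c_2e^(3t)cos(4t)

Coefficient matrix A = [[-9, -40], [4, 15]].
Characteristic polynomial det(A - λI) = λ^2 - 6λ + 25 = 0.
Eigenvalues λ = 3 ± 4i (complex conjugate pair).
For λ=3+4i: an eigenvector is (1,0) - i(-3,1) = (1 + 3i, 0 - i).
A real fundamental pair from Re and Im of e^((3+4i)t)v: X_1 = e^(3t)(cos(4t)·(1,0) + sin(4t)·(-3,1)), X_2 = e^(3t)(sin(4t)·(1,0) - cos(4t)·(-3,1)).
General solution: c_1X_1 + c_2X_2.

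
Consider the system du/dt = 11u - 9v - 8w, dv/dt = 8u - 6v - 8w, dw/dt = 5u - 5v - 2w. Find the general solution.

Coefficient matrix A = [[11, -9, -8], [8, -6, -8], [5, -5, -2]].
det(A - λI) = 0 gives eigenvalues λ = 3, 2, -2.
For λ=3: eigenvector (-1,0,-1).
For λ=2: eigenvector (-1,-1,0).
For λ=-2: eigenvector (2,2,1).
General solution: C_1e^(3t)(-1,0,-1) + C_2e^(2t)(-1,-1,0) + C_3e^(-2t)(2,2,1).

u(t) = -C_1e^(3t) - C_2e^(2t) + 2C_3e^(-2t), v(t) = -C_2e^(2t) + 2C_3e^(-2t), w(t) = -C_1e^(3t) + C_3e^(-2t)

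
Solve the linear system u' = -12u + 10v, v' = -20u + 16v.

u(t) = -K_1e^(2t)sin(2t) - 2K_1e^(2t)cos(2t) - 2K_2e^(2t)sin(2t) + K_2e^(2t)cos(2t), v(t) = -K_1e^(2t)sin(2t) - 3K_1e^(2t)cos(2t) - 3K_2e^(2t)sin(2t) + K_2e^(2t)cos(2t)

Coefficient matrix A = [[-12, 10], [-20, 16]].
Characteristic polynomial det(A - λI) = λ^2 - 4λ + 8 = 0.
Eigenvalues λ = 2 ± 2i (complex conjugate pair).
For λ=2+2i: an eigenvector is (-2,-3) - i(-1,-1) = (-2 + i, -3 + i).
A real fundamental pair from Re and Im of e^((2+2i)t)v: X_1 = e^(2t)(cos(2t)·(-2,-3) + sin(2t)·(-1,-1)), X_2 = e^(2t)(sin(2t)·(-2,-3) - cos(2t)·(-1,-1)).
General solution: K_1X_1 + K_2X_2.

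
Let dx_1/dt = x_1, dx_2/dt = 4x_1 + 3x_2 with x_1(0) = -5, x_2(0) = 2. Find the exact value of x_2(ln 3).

-186

A = [[1,0],[4,3]]; eigenvalues λ = 1, 3.
Eigenvectors: (-1,2) for λ=1, (0,-1) for λ=3.
From the initial condition, c_1 = 5, c_2 = 8.
x_2(ln 3) = (5)(3^1)(2) + (8)(3^3)(-1) = -186.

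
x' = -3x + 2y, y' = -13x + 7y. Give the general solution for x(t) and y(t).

x(t) = K_1e^(2t)sin(t) + K_1e^(2t)cos(t) + K_2e^(2t)sin(t) - K_2e^(2t)cos(t), y(t) = 2K_1e^(2t)sin(t) + 3K_1e^(2t)cos(t) + 3K_2e^(2t)sin(t) - 2K_2e^(2t)cos(t)

Coefficient matrix A = [[-3, 2], [-13, 7]].
Characteristic polynomial det(A - λI) = λ^2 - 4λ + 5 = 0.
Eigenvalues λ = 2 ± i (complex conjugate pair).
For λ=2+i: an eigenvector is (1,3) - i(1,2) = (1 - i, 3 - 2i).
A real fundamental pair from Re and Im of e^((2+i)t)v: X_1 = e^(2t)(cos(t)·(1,3) + sin(t)·(1,2)), X_2 = e^(2t)(sin(t)·(1,3) - cos(t)·(1,2)).
General solution: K_1X_1 + K_2X_2.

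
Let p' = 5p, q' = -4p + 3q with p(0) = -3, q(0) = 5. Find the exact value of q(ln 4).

A = [[5,0],[-4,3]]; eigenvalues λ = 3, 5.
Eigenvectors: (0,-1) for λ=3, (-1,2) for λ=5.
From the initial condition, c_1 = 1, c_2 = 3.
q(ln 4) = (1)(4^3)(-1) + (3)(4^5)(2) = 6080.

6080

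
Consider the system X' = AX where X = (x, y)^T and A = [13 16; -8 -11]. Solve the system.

Coefficient matrix A = [[13, 16], [-8, -11]].
Characteristic polynomial det(A - λI) = λ^2 - 2λ - 15 = 0.
Eigenvalues λ = -3, 5.
For λ=-3: (A-λI) row 1 is [16, 16], so an eigenvector is (-1, 1).
For λ=5: (A-λI) row 1 is [8, 16], so an eigenvector is (2, -1).
General solution: K_1e^(-3t)(-1,1) + K_2e^(5t)(2,-1).

x(t) = -K_1e^(-3t) + 2K_2e^(5t), y(t) = K_1e^(-3t) - K_2e^(5t)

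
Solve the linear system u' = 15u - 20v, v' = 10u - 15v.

Coefficient matrix A = [[15, -20], [10, -15]].
Characteristic polynomial det(A - λI) = λ^2 - 25 = 0.
Eigenvalues λ = 5, -5.
For λ=5: (A-λI) row 1 is [10, -20], so an eigenvector is (2, 1).
For λ=-5: (A-λI) row 1 is [20, -20], so an eigenvector is (-1, -1).
General solution: K_1e^(5t)(2,1) + K_2e^(-5t)(-1,-1).

u(t) = 2K_1e^(5t) - K_2e^(-5t), v(t) = K_1e^(5t) - K_2e^(-5t)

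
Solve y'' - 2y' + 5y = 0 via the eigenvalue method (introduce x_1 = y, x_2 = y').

y(t) = c_1e^(t)cos(2t) + c_2e^(t)sin(2t)

Let x_1 = y, x_2 = y'. Then x_1' = x_2 and x_2' = -5x_1 + 2x_2.
A = [[0,1],[-5,2]]; det(A-λI) = λ^2 - 2λ + 5.
Eigenvalues λ = 1 ± 2i.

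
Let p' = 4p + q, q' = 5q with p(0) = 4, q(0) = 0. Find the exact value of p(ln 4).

1024

A = [[4,1],[0,5]]; eigenvalues λ = 5, 4.
Eigenvectors: (-1,-1) for λ=5, (1,0) for λ=4.
From the initial condition, c_1 = 0, c_2 = 4.
p(ln 4) = (0)(4^5)(-1) + (4)(4^4)(1) = 1024.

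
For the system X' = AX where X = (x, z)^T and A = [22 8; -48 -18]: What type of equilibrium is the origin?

A = [[22,8],[-48,-18]]; det(A-λI) = λ^2 - 4λ - 12.
λ = -2, 6: opposite signs.

saddle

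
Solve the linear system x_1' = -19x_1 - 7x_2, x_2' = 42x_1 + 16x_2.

x_1(t) = -K_1e^(2t) + K_2e^(-5t), x_2(t) = 3K_1e^(2t) - 2K_2e^(-5t)

Coefficient matrix A = [[-19, -7], [42, 16]].
Characteristic polynomial det(A - λI) = λ^2 + 3λ - 10 = 0.
Eigenvalues λ = 2, -5.
For λ=2: (A-λI) row 1 is [-21, -7], so an eigenvector is (-1, 3).
For λ=-5: (A-λI) row 1 is [-14, -7], so an eigenvector is (1, -2).
General solution: K_1e^(2t)(-1,3) + K_2e^(-5t)(1,-2).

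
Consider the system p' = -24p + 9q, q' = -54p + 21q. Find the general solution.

Coefficient matrix A = [[-24, 9], [-54, 21]].
Characteristic polynomial det(A - λI) = λ^2 + 3λ - 18 = 0.
Eigenvalues λ = -6, 3.
For λ=-6: (A-λI) row 1 is [-18, 9], so an eigenvector is (1, 2).
For λ=3: (A-λI) row 1 is [-27, 9], so an eigenvector is (-1, -3).
General solution: c_1e^(-6t)(1,2) + c_2e^(3t)(-1,-3).

p(t) = c_1e^(-6t) - c_2e^(3t), q(t) = 2c_1e^(-6t) - 3c_2e^(3t)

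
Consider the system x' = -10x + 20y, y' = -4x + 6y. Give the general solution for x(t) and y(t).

x(t) = -K_1e^(-2t)sin(4t) - 2K_1e^(-2t)cos(4t) - 2K_2e^(-2t)sin(4t) + K_2e^(-2t)cos(4t), y(t) = -K_1e^(-2t)cos(4t) - K_2e^(-2t)sin(4t)

Coefficient matrix A = [[-10, 20], [-4, 6]].
Characteristic polynomial det(A - λI) = λ^2 + 4λ + 20 = 0.
Eigenvalues λ = -2 ± 4i (complex conjugate pair).
For λ=-2+4i: an eigenvector is (-2,-1) - i(-1,0) = (-2 + i, -1).
A real fundamental pair from Re and Im of e^((-2+4i)t)v: X_1 = e^(-2t)(cos(4t)·(-2,-1) + sin(4t)·(-1,0)), X_2 = e^(-2t)(sin(4t)·(-2,-1) - cos(4t)·(-1,0)).
General solution: K_1X_1 + K_2X_2.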